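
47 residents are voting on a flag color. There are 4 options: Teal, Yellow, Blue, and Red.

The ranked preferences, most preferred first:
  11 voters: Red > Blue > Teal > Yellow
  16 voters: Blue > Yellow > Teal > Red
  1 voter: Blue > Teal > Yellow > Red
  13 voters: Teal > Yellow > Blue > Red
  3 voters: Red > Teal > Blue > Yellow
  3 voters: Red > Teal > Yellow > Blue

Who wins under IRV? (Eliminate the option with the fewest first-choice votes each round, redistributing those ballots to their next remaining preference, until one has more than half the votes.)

Round 1: Teal 13, Yellow 0, Blue 17, Red 17. Yellow eliminated.
Round 2: Teal 13, Blue 17, Red 17. Teal eliminated.
Round 3: Blue 30, Red 17. Blue has a majority (≥24).

Blue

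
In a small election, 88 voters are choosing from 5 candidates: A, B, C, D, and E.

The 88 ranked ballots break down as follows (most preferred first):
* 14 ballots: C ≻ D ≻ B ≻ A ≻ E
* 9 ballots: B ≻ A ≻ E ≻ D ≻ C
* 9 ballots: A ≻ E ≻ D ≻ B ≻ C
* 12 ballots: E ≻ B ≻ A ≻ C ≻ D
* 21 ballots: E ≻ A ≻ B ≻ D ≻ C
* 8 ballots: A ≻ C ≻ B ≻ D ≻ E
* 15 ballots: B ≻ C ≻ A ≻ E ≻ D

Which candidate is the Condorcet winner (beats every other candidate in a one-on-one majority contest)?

B

B vs A: 50–38
B vs C: 66–22
B vs D: 65–23
B vs E: 46–42
B beats every other candidate.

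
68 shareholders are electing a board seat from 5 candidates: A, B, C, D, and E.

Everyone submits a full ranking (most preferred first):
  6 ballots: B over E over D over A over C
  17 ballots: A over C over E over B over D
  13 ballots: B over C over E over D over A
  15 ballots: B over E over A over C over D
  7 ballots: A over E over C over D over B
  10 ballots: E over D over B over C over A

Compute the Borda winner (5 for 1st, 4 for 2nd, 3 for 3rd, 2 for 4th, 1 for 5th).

A: 6×2 + 17×5 + 13×1 + 15×3 + 7×5 + 10×1 = 200
B: 6×5 + 17×2 + 13×5 + 15×5 + 7×1 + 10×3 = 241
C: 6×1 + 17×4 + 13×4 + 15×2 + 7×3 + 10×2 = 197
D: 6×3 + 17×1 + 13×2 + 15×1 + 7×2 + 10×4 = 130
E: 6×4 + 17×3 + 13×3 + 15×4 + 7×4 + 10×5 = 252

E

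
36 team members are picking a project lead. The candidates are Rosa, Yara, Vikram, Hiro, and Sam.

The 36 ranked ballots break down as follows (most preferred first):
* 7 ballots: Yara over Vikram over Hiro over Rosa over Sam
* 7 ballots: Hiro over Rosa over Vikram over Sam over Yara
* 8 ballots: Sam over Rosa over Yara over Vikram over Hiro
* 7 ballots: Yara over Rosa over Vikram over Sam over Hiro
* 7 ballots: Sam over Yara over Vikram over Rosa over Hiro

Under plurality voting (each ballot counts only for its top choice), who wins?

First-place votes: Rosa 0, Yara 14, Vikram 0, Hiro 7, Sam 15.

Sam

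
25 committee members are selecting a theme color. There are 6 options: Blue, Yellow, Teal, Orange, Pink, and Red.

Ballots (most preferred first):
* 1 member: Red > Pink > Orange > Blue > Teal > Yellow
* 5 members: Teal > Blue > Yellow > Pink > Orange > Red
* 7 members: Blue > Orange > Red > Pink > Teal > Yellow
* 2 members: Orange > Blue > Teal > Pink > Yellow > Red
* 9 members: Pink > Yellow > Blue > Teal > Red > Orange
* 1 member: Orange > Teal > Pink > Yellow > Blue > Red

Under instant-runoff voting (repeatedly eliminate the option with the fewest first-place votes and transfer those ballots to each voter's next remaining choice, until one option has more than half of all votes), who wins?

Round 1: Blue 7, Yellow 0, Teal 5, Orange 3, Pink 9, Red 1. Yellow eliminated.
Round 2: Blue 7, Teal 5, Orange 3, Pink 9, Red 1. Red eliminated.
Round 3: Blue 7, Teal 5, Orange 3, Pink 10. Orange eliminated.
Round 4: Blue 9, Teal 6, Pink 10. Teal eliminated.
Round 5: Blue 14, Pink 11. Blue has a majority (≥13).

Blue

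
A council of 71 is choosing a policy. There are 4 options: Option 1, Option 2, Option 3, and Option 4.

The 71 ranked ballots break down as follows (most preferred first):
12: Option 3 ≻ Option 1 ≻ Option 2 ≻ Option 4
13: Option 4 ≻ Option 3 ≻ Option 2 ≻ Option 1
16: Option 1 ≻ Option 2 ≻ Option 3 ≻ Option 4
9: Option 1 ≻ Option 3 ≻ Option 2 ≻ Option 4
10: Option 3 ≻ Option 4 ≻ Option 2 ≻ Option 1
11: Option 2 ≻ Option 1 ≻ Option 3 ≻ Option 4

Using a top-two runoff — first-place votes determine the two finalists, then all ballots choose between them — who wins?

Option 1

Round 1 first-place votes: Option 1 25, Option 2 11, Option 3 22, Option 4 13. Option 1 and Option 3 advance.
Runoff: Option 1 is ranked above Option 3 on 36 ballots, Option 3 above Option 1 on 35.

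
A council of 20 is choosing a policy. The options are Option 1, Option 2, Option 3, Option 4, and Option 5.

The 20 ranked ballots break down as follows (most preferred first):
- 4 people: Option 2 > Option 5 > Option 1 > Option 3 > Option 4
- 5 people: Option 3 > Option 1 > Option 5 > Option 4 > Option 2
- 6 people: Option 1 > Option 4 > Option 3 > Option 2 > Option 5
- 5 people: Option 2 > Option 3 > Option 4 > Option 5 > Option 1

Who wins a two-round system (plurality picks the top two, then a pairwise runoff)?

Round 1 first-place votes: Option 1 6, Option 2 9, Option 3 5, Option 4 0, Option 5 0. Option 2 and Option 1 advance.
Runoff: Option 2 is ranked above Option 1 on 9 ballots, Option 1 above Option 2 on 11.

Option 1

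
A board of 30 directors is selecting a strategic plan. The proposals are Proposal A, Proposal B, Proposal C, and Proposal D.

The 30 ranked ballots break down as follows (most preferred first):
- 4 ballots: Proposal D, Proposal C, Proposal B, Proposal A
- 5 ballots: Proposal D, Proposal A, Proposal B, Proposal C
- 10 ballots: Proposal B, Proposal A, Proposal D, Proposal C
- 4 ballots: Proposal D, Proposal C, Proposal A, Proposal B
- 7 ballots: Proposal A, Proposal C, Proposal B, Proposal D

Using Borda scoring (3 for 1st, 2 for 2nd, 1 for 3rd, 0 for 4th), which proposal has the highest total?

Proposal A

Proposal A: 4×0 + 5×2 + 10×2 + 4×1 + 7×3 = 55
Proposal B: 4×1 + 5×1 + 10×3 + 4×0 + 7×1 = 46
Proposal C: 4×2 + 5×0 + 10×0 + 4×2 + 7×2 = 30
Proposal D: 4×3 + 5×3 + 10×1 + 4×3 + 7×0 = 49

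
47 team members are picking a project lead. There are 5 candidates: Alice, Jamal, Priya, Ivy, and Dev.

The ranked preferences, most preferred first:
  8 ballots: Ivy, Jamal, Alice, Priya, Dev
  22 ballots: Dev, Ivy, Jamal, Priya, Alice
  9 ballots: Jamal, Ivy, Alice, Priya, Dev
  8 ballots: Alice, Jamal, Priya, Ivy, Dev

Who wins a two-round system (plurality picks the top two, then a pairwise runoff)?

Jamal

Round 1 first-place votes: Alice 8, Jamal 9, Priya 0, Ivy 8, Dev 22. Dev and Jamal advance.
Runoff: Dev is ranked above Jamal on 22 ballots, Jamal above Dev on 25.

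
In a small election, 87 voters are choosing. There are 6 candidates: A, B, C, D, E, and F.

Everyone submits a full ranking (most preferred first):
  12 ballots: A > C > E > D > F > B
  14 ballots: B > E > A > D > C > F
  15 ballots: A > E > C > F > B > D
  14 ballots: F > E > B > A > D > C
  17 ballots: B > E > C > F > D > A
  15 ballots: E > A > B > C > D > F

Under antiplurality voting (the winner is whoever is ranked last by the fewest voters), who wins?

Last-place votes: A 17, B 12, C 14, D 15, E 0, F 29.

E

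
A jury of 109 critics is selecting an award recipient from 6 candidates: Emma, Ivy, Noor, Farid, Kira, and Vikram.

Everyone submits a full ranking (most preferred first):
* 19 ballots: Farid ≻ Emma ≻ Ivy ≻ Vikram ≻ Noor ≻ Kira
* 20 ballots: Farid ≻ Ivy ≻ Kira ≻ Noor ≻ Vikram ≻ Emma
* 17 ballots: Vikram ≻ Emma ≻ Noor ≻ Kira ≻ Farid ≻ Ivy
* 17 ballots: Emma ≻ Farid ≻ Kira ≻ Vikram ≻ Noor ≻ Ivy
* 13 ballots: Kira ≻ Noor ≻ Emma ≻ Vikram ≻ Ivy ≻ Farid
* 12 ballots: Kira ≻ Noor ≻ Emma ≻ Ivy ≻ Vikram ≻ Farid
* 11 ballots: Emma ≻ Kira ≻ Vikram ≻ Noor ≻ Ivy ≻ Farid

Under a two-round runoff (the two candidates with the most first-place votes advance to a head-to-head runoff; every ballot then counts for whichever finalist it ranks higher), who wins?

Round 1 first-place votes: Emma 28, Ivy 0, Noor 0, Farid 39, Kira 25, Vikram 17. Farid and Emma advance.
Runoff: Farid is ranked above Emma on 39 ballots, Emma above Farid on 70.

Emma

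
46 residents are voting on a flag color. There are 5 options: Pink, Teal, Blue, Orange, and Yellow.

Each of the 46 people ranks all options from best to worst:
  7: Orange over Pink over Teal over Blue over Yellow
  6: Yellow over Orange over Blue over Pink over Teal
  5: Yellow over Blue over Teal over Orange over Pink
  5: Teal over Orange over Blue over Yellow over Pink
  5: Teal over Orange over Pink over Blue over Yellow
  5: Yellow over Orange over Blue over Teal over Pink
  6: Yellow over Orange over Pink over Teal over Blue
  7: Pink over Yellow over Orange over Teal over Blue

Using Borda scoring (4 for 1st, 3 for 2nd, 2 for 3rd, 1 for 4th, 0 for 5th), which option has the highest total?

Pink: 7×3 + 6×1 + 5×0 + 5×0 + 5×2 + 5×0 + 6×2 + 7×4 = 77
Teal: 7×2 + 6×0 + 5×2 + 5×4 + 5×4 + 5×1 + 6×1 + 7×1 = 82
Blue: 7×1 + 6×2 + 5×3 + 5×2 + 5×1 + 5×2 + 6×0 + 7×0 = 59
Orange: 7×4 + 6×3 + 5×1 + 5×3 + 5×3 + 5×3 + 6×3 + 7×2 = 128
Yellow: 7×0 + 6×4 + 5×4 + 5×1 + 5×0 + 5×4 + 6×4 + 7×3 = 114

Orange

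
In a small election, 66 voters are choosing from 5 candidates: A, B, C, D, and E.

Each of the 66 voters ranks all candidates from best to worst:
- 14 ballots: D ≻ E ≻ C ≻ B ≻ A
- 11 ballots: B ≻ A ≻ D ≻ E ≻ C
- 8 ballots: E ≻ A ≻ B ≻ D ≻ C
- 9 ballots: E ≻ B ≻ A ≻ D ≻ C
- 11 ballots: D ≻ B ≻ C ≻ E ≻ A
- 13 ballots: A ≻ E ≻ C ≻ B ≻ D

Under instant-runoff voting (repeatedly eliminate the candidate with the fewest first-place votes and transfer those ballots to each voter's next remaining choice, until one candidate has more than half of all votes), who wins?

Round 1: A 13, B 11, C 0, D 25, E 17. C eliminated.
Round 2: A 13, B 11, D 25, E 17. B eliminated.
Round 3: A 24, D 25, E 17. E eliminated.
Round 4: A 41, D 25. A has a majority (≥34).

A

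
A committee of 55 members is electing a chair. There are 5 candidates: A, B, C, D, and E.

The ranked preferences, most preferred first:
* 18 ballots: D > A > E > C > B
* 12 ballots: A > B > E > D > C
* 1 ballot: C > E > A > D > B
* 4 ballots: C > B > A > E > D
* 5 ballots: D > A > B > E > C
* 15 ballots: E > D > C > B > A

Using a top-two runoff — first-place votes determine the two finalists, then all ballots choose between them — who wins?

Round 1 first-place votes: A 12, B 0, C 5, D 23, E 15. D and E advance.
Runoff: D is ranked above E on 23 ballots, E above D on 32.

E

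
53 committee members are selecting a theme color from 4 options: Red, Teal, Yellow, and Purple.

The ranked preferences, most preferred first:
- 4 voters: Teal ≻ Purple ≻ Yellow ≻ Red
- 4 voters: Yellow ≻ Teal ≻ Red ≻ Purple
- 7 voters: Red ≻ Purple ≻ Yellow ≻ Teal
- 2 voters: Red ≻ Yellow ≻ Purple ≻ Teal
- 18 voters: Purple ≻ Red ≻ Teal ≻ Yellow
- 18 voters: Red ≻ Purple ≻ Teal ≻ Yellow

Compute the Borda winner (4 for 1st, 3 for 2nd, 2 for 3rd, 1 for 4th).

Red

Red: 4×1 + 4×2 + 7×4 + 2×4 + 18×3 + 18×4 = 174
Teal: 4×4 + 4×3 + 7×1 + 2×1 + 18×2 + 18×2 = 109
Yellow: 4×2 + 4×4 + 7×2 + 2×3 + 18×1 + 18×1 = 80
Purple: 4×3 + 4×1 + 7×3 + 2×2 + 18×4 + 18×3 = 167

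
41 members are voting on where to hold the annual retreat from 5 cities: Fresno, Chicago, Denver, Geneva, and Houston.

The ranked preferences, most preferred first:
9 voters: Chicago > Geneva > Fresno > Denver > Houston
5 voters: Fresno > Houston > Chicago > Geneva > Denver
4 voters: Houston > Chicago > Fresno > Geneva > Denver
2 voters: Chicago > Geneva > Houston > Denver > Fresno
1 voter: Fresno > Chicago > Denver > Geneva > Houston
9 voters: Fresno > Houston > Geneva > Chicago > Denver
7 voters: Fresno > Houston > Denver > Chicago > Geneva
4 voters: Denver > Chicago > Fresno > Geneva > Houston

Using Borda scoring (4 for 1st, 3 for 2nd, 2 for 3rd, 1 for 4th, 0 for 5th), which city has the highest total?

Fresno

Fresno: 9×2 + 5×4 + 4×2 + 2×0 + 1×4 + 9×4 + 7×4 + 4×2 = 122
Chicago: 9×4 + 5×2 + 4×3 + 2×4 + 1×3 + 9×1 + 7×1 + 4×3 = 97
Denver: 9×1 + 5×0 + 4×0 + 2×1 + 1×2 + 9×0 + 7×2 + 4×4 = 43
Geneva: 9×3 + 5×1 + 4×1 + 2×3 + 1×1 + 9×2 + 7×0 + 4×1 = 65
Houston: 9×0 + 5×3 + 4×4 + 2×2 + 1×0 + 9×3 + 7×3 + 4×0 = 83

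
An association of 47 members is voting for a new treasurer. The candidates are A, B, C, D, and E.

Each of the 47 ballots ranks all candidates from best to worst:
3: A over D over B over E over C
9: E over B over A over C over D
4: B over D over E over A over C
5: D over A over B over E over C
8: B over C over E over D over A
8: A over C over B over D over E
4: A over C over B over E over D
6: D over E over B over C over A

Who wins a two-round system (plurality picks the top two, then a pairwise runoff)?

B

Round 1 first-place votes: A 15, B 12, C 0, D 11, E 9. A and B advance.
Runoff: A is ranked above B on 20 ballots, B above A on 27.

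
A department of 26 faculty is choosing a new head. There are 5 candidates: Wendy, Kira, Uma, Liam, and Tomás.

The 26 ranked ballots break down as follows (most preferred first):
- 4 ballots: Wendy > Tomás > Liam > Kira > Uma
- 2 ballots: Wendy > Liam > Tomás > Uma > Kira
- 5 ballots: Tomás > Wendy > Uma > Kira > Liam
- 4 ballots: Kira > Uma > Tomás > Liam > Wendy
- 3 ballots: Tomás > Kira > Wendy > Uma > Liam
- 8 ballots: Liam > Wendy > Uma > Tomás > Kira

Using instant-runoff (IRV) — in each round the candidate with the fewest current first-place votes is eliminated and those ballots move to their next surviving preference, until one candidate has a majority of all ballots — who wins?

Round 1: Wendy 6, Kira 4, Uma 0, Liam 8, Tomás 8. Uma eliminated.
Round 2: Wendy 6, Kira 4, Liam 8, Tomás 8. Kira eliminated.
Round 3: Wendy 6, Liam 8, Tomás 12. Wendy eliminated.
Round 4: Liam 10, Tomás 16. Tomás has a majority (≥14).

Tomás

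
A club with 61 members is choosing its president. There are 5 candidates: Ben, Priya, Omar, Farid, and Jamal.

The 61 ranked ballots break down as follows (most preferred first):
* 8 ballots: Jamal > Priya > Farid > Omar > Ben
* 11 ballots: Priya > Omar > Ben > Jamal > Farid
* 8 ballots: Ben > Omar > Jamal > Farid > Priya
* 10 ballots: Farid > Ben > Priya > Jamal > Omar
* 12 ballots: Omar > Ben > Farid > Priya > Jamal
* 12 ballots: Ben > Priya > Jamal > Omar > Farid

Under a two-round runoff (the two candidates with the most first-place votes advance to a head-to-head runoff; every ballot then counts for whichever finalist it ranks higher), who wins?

Round 1 first-place votes: Ben 20, Priya 11, Omar 12, Farid 10, Jamal 8. Ben and Omar advance.
Runoff: Ben is ranked above Omar on 30 ballots, Omar above Ben on 31.

Omar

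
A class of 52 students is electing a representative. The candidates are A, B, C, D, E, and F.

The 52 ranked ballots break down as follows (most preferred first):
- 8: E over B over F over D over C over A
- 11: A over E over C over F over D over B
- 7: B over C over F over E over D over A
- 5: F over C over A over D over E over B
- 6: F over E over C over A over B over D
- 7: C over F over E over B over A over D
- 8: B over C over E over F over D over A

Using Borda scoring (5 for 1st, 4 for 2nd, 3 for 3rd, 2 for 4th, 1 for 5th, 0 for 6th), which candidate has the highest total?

A: 8×0 + 11×5 + 7×0 + 5×3 + 6×2 + 7×1 + 8×0 = 89
B: 8×4 + 11×0 + 7×5 + 5×0 + 6×1 + 7×2 + 8×5 = 127
C: 8×1 + 11×3 + 7×4 + 5×4 + 6×3 + 7×5 + 8×4 = 174
D: 8×2 + 11×1 + 7×1 + 5×2 + 6×0 + 7×0 + 8×1 = 52
E: 8×5 + 11×4 + 7×2 + 5×1 + 6×4 + 7×3 + 8×3 = 172
F: 8×3 + 11×2 + 7×3 + 5×5 + 6×5 + 7×4 + 8×2 = 166

C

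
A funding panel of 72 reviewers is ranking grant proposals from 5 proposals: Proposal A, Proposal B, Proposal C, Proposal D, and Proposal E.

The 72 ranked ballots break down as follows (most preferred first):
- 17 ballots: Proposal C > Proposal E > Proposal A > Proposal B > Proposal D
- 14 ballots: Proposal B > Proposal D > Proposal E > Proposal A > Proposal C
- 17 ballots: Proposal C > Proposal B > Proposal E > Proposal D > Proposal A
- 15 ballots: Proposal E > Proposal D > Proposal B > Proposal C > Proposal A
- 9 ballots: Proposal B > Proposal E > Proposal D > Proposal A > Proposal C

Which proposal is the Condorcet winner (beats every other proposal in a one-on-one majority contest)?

Proposal B

Proposal B vs Proposal A: 55–17
Proposal B vs Proposal C: 38–34
Proposal B vs Proposal D: 57–15
Proposal B vs Proposal E: 40–32
Proposal B beats every other proposal.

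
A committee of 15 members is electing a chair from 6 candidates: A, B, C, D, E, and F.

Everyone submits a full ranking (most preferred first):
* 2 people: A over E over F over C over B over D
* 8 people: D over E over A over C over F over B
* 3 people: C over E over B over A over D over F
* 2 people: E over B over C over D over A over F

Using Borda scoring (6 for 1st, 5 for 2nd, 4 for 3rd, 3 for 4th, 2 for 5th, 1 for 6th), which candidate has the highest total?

A: 2×6 + 8×4 + 3×3 + 2×2 = 57
B: 2×2 + 8×1 + 3×4 + 2×5 = 34
C: 2×3 + 8×3 + 3×6 + 2×4 = 56
D: 2×1 + 8×6 + 3×2 + 2×3 = 62
E: 2×5 + 8×5 + 3×5 + 2×6 = 77
F: 2×4 + 8×2 + 3×1 + 2×1 = 29

E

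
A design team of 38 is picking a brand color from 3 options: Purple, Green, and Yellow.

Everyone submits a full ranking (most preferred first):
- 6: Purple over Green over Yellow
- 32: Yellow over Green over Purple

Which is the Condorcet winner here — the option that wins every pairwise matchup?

Yellow

Yellow vs Purple: 32–6
Yellow vs Green: 32–6
Yellow beats every other option.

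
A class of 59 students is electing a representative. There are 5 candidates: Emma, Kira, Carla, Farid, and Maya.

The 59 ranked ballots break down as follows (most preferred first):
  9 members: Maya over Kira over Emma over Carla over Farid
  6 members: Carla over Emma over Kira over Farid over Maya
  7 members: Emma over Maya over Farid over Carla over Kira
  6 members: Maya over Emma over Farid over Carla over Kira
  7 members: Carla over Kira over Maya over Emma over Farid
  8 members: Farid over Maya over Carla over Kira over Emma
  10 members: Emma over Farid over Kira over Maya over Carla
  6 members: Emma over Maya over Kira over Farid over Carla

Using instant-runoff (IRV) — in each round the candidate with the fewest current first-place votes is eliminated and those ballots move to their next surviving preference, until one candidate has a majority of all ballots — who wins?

Round 1: Emma 23, Kira 0, Carla 13, Farid 8, Maya 15. Kira eliminated.
Round 2: Emma 23, Carla 13, Farid 8, Maya 15. Farid eliminated.
Round 3: Emma 23, Carla 13, Maya 23. Carla eliminated.
Round 4: Emma 29, Maya 30. Maya has a majority (≥30).

Maya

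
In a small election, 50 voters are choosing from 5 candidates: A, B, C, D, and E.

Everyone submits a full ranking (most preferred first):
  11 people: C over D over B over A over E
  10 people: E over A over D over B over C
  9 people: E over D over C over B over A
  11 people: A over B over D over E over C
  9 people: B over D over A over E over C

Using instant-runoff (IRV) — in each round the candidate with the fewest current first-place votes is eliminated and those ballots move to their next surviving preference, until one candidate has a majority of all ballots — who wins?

A

Round 1: A 11, B 9, C 11, D 0, E 19. D eliminated.
Round 2: A 11, B 9, C 11, E 19. B eliminated.
Round 3: A 20, C 11, E 19. C eliminated.
Round 4: A 31, E 19. A has a majority (≥26).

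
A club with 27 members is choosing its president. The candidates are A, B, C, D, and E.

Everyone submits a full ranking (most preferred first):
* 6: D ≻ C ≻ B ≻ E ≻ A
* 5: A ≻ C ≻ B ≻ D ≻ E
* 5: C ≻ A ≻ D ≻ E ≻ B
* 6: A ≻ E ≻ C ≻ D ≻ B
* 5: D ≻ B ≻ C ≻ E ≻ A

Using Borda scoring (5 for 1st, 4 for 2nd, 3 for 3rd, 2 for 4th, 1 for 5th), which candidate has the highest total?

C

A: 6×1 + 5×5 + 5×4 + 6×5 + 5×1 = 86
B: 6×3 + 5×3 + 5×1 + 6×1 + 5×4 = 64
C: 6×4 + 5×4 + 5×5 + 6×3 + 5×3 = 102
D: 6×5 + 5×2 + 5×3 + 6×2 + 5×5 = 92
E: 6×2 + 5×1 + 5×2 + 6×4 + 5×2 = 61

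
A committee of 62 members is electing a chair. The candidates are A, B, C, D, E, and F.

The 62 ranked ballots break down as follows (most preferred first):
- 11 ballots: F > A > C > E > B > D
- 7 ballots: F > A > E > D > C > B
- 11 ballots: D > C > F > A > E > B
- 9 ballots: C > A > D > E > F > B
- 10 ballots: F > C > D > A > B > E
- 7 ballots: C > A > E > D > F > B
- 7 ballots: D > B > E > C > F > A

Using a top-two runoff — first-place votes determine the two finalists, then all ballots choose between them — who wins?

D

Round 1 first-place votes: A 0, B 0, C 16, D 18, E 0, F 28. F and D advance.
Runoff: F is ranked above D on 28 ballots, D above F on 34.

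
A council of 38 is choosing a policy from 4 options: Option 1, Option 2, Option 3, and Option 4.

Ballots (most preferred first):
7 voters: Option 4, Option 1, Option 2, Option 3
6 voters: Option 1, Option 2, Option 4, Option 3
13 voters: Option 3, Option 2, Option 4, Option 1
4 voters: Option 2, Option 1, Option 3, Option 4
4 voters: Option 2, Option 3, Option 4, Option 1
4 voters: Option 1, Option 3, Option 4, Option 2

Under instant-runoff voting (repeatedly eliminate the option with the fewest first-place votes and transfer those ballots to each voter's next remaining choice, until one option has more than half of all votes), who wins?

Option 1

Round 1: Option 1 10, Option 2 8, Option 3 13, Option 4 7. Option 4 eliminated.
Round 2: Option 1 17, Option 2 8, Option 3 13. Option 2 eliminated.
Round 3: Option 1 21, Option 3 17. Option 1 has a majority (≥20).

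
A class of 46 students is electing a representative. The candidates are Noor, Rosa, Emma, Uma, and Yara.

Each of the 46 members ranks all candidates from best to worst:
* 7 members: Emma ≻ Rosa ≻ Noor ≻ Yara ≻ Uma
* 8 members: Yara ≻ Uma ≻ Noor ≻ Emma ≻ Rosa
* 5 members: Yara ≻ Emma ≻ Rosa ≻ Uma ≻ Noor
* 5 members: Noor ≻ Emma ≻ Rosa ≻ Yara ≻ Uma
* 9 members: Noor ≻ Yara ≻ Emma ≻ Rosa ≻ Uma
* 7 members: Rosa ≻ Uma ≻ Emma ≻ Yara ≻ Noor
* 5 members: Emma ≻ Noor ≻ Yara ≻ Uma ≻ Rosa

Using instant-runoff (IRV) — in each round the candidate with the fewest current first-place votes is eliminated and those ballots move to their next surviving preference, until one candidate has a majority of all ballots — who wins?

Emma

Round 1: Noor 14, Rosa 7, Emma 12, Uma 0, Yara 13. Uma eliminated.
Round 2: Noor 14, Rosa 7, Emma 12, Yara 13. Rosa eliminated.
Round 3: Noor 14, Emma 19, Yara 13. Yara eliminated.
Round 4: Noor 22, Emma 24. Emma has a majority (≥24).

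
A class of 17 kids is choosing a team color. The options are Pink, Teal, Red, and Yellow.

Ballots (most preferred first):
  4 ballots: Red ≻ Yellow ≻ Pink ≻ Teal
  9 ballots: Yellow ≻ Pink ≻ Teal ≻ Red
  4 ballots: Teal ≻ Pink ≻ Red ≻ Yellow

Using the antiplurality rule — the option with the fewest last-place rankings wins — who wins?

Pink

Last-place votes: Pink 0, Teal 4, Red 9, Yellow 4.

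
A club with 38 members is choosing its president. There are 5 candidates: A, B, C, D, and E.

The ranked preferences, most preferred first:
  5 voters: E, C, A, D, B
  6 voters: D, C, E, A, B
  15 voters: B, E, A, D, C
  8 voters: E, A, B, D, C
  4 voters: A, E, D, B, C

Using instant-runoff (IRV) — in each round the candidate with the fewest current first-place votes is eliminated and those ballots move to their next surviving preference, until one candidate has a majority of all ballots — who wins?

Round 1: A 4, B 15, C 0, D 6, E 13. C eliminated.
Round 2: A 4, B 15, D 6, E 13. A eliminated.
Round 3: B 15, D 6, E 17. D eliminated.
Round 4: B 15, E 23. E has a majority (≥20).

E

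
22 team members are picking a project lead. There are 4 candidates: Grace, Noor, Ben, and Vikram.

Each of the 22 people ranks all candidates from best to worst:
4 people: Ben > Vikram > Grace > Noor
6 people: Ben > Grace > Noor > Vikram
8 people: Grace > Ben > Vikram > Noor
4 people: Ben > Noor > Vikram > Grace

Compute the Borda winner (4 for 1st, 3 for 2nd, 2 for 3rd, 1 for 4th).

Ben

Grace: 4×2 + 6×3 + 8×4 + 4×1 = 62
Noor: 4×1 + 6×2 + 8×1 + 4×3 = 36
Ben: 4×4 + 6×4 + 8×3 + 4×4 = 80
Vikram: 4×3 + 6×1 + 8×2 + 4×2 = 42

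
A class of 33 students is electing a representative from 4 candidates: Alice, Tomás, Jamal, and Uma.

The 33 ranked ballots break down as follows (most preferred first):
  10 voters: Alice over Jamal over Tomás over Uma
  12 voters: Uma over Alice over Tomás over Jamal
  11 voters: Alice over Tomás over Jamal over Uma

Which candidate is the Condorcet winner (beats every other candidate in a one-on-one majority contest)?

Alice

Alice vs Tomás: 33–0
Alice vs Jamal: 33–0
Alice vs Uma: 21–12
Alice beats every other candidate.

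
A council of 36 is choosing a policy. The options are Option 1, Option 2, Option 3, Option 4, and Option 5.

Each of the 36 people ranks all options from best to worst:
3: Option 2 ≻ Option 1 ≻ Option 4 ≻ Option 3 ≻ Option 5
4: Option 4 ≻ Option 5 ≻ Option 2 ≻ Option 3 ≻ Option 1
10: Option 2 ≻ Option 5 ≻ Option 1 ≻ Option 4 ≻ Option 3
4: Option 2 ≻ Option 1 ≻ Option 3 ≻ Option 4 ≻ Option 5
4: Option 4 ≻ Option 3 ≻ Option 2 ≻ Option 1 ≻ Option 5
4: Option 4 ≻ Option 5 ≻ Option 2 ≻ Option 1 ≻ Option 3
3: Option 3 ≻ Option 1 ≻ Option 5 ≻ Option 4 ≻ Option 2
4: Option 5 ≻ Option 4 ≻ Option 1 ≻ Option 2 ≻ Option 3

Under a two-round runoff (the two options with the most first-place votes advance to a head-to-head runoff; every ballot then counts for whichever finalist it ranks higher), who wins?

Option 4

Round 1 first-place votes: Option 1 0, Option 2 17, Option 3 3, Option 4 12, Option 5 4. Option 2 and Option 4 advance.
Runoff: Option 2 is ranked above Option 4 on 17 ballots, Option 4 above Option 2 on 19.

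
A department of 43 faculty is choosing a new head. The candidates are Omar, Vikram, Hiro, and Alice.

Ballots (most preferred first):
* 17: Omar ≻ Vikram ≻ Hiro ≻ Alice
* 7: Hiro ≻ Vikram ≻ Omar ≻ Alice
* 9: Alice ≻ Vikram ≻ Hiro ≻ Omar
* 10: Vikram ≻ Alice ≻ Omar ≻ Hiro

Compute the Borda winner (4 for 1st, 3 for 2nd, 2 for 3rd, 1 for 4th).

Omar: 17×4 + 7×2 + 9×1 + 10×2 = 111
Vikram: 17×3 + 7×3 + 9×3 + 10×4 = 139
Hiro: 17×2 + 7×4 + 9×2 + 10×1 = 90
Alice: 17×1 + 7×1 + 9×4 + 10×3 = 90

Vikram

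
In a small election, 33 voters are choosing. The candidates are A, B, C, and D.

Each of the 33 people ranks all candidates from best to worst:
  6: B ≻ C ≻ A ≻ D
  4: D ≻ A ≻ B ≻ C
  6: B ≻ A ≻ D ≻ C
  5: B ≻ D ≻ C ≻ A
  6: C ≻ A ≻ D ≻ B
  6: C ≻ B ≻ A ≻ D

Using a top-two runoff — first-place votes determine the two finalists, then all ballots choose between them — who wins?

Round 1 first-place votes: A 0, B 17, C 12, D 4. B and C advance.
Runoff: B is ranked above C on 21 ballots, C above B on 12.

B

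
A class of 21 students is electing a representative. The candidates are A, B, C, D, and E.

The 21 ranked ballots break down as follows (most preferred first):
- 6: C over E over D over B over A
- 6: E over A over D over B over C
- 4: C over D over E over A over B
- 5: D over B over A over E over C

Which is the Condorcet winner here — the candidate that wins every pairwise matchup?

E

E vs A: 16–5
E vs B: 16–5
E vs C: 11–10
E vs D: 12–9
E beats every other candidate.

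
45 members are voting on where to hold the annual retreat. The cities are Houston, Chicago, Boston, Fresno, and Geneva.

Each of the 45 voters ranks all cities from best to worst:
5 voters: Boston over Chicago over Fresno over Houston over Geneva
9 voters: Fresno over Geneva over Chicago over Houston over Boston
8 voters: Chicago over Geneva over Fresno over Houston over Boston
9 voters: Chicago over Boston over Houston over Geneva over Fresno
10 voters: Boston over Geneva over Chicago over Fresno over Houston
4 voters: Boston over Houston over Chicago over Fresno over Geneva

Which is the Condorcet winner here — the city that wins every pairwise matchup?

Chicago

Chicago vs Houston: 41–4
Chicago vs Boston: 26–19
Chicago vs Fresno: 36–9
Chicago vs Geneva: 26–19
Chicago beats every other city.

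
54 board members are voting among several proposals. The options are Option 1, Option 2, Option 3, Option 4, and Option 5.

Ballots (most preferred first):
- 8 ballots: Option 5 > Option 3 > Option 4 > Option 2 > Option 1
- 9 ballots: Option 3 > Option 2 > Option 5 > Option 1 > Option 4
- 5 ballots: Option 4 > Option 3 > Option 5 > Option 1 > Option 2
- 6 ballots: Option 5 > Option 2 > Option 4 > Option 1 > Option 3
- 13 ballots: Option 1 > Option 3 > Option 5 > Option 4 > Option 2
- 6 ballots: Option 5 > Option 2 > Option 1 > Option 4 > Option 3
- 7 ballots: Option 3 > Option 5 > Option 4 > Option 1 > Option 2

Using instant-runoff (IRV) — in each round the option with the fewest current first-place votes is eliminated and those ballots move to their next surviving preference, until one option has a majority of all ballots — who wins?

Option 3

Round 1: Option 1 13, Option 2 0, Option 3 16, Option 4 5, Option 5 20. Option 2 eliminated.
Round 2: Option 1 13, Option 3 16, Option 4 5, Option 5 20. Option 4 eliminated.
Round 3: Option 1 13, Option 3 21, Option 5 20. Option 1 eliminated.
Round 4: Option 3 34, Option 5 20. Option 3 has a majority (≥28).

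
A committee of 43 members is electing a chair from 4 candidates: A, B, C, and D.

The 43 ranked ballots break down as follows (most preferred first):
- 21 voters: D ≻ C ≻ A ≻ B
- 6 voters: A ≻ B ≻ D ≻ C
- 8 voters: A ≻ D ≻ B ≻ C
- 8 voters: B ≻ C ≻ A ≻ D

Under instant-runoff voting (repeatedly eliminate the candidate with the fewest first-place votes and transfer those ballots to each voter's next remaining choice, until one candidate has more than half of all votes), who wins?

A

Round 1: A 14, B 8, C 0, D 21. C eliminated.
Round 2: A 14, B 8, D 21. B eliminated.
Round 3: A 22, D 21. A has a majority (≥22).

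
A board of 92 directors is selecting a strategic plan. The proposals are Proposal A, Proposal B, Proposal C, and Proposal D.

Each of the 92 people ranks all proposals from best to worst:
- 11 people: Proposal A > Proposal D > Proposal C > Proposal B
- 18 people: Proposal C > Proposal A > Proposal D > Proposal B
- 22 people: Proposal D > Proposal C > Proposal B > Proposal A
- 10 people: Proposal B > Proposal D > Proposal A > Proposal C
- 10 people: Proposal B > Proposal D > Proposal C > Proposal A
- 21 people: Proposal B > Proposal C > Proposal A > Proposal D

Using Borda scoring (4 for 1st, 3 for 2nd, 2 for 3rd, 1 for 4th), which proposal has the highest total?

Proposal C

Proposal A: 11×4 + 18×3 + 22×1 + 10×2 + 10×1 + 21×2 = 192
Proposal B: 11×1 + 18×1 + 22×2 + 10×4 + 10×4 + 21×4 = 237
Proposal C: 11×2 + 18×4 + 22×3 + 10×1 + 10×2 + 21×3 = 253
Proposal D: 11×3 + 18×2 + 22×4 + 10×3 + 10×3 + 21×1 = 238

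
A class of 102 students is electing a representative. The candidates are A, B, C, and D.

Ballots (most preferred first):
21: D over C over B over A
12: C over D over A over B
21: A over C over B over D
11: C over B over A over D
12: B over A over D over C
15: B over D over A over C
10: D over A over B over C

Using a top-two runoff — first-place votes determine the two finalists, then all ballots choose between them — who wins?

B

Round 1 first-place votes: A 21, B 27, C 23, D 31. D and B advance.
Runoff: D is ranked above B on 43 ballots, B above D on 59.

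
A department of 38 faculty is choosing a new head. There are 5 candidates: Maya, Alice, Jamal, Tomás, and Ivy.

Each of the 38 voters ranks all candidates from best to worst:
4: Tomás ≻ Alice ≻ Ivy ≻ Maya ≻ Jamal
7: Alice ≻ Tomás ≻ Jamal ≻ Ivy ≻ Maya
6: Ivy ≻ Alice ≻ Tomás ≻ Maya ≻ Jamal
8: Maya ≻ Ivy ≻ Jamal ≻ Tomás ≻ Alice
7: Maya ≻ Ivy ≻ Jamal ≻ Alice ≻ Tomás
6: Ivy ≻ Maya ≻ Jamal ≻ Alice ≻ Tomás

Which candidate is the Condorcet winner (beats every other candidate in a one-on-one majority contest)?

Ivy vs Maya: 23–15
Ivy vs Alice: 27–11
Ivy vs Jamal: 31–7
Ivy vs Tomás: 27–11
Ivy beats every other candidate.

Ivy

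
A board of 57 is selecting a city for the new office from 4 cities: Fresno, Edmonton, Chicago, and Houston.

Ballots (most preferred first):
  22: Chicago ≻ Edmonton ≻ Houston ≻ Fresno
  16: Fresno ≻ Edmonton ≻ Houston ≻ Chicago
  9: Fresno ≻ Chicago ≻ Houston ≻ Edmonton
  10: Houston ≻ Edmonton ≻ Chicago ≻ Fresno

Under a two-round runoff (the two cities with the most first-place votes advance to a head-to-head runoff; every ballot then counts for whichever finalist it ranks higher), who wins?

Round 1 first-place votes: Fresno 25, Edmonton 0, Chicago 22, Houston 10. Fresno and Chicago advance.
Runoff: Fresno is ranked above Chicago on 25 ballots, Chicago above Fresno on 32.

Chicago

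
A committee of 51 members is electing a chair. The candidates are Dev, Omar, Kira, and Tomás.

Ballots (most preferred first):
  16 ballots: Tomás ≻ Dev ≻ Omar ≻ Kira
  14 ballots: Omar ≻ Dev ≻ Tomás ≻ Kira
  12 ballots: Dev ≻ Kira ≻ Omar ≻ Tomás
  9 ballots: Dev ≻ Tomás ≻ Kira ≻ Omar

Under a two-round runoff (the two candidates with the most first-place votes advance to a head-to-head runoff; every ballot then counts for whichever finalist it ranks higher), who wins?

Dev

Round 1 first-place votes: Dev 21, Omar 14, Kira 0, Tomás 16. Dev and Tomás advance.
Runoff: Dev is ranked above Tomás on 35 ballots, Tomás above Dev on 16.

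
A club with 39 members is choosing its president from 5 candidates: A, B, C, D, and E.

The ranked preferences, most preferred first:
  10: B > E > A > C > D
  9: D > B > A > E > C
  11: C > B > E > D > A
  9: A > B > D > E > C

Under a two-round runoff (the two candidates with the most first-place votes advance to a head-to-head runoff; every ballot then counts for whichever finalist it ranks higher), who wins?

Round 1 first-place votes: A 9, B 10, C 11, D 9, E 0. C and B advance.
Runoff: C is ranked above B on 11 ballots, B above C on 28.

B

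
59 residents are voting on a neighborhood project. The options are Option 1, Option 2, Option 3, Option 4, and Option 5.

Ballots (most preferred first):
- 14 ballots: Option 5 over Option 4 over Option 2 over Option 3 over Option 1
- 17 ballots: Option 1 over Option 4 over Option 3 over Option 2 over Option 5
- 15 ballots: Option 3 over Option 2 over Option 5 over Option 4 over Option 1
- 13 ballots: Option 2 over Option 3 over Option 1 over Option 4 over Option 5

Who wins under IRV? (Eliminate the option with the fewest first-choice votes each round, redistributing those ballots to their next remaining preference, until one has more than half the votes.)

Round 1: Option 1 17, Option 2 13, Option 3 15, Option 4 0, Option 5 14. Option 4 eliminated.
Round 2: Option 1 17, Option 2 13, Option 3 15, Option 5 14. Option 2 eliminated.
Round 3: Option 1 17, Option 3 28, Option 5 14. Option 5 eliminated.
Round 4: Option 1 17, Option 3 42. Option 3 has a majority (≥30).

Option 3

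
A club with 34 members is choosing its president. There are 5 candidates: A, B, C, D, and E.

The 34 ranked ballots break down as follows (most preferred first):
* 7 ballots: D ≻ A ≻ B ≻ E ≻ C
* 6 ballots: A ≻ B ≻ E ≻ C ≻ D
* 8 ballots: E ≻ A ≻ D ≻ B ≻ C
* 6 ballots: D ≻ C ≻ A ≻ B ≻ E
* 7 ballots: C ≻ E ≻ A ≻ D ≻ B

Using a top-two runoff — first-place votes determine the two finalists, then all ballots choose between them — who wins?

Round 1 first-place votes: A 6, B 0, C 7, D 13, E 8. D and E advance.
Runoff: D is ranked above E on 13 ballots, E above D on 21.

E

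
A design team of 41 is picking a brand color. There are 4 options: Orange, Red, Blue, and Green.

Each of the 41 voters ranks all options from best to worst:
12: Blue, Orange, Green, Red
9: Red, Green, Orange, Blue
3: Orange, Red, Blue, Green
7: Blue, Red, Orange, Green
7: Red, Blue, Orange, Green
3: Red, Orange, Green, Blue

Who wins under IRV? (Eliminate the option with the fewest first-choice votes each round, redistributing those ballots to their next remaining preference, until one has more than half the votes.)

Round 1: Orange 3, Red 19, Blue 19, Green 0. Green eliminated.
Round 2: Orange 3, Red 19, Blue 19. Orange eliminated.
Round 3: Red 22, Blue 19. Red has a majority (≥21).

Red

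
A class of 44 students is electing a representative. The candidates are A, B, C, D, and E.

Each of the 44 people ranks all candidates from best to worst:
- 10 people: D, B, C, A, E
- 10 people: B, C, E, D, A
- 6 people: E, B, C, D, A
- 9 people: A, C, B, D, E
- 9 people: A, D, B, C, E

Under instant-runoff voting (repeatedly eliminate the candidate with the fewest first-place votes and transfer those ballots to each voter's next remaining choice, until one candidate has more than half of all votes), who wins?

Round 1: A 18, B 10, C 0, D 10, E 6. C eliminated.
Round 2: A 18, B 10, D 10, E 6. E eliminated.
Round 3: A 18, B 16, D 10. D eliminated.
Round 4: A 18, B 26. B has a majority (≥23).

B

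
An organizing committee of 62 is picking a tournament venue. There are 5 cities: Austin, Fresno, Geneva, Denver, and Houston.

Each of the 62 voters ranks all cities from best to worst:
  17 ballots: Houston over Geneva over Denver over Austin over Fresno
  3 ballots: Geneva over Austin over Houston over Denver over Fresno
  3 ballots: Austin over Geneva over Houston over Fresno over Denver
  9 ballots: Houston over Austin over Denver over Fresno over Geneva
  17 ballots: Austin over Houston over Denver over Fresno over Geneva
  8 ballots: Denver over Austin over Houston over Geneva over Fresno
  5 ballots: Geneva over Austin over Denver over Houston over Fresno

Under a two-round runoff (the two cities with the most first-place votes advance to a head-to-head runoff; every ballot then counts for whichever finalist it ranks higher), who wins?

Round 1 first-place votes: Austin 20, Fresno 0, Geneva 8, Denver 8, Houston 26. Houston and Austin advance.
Runoff: Houston is ranked above Austin on 26 ballots, Austin above Houston on 36.

Austin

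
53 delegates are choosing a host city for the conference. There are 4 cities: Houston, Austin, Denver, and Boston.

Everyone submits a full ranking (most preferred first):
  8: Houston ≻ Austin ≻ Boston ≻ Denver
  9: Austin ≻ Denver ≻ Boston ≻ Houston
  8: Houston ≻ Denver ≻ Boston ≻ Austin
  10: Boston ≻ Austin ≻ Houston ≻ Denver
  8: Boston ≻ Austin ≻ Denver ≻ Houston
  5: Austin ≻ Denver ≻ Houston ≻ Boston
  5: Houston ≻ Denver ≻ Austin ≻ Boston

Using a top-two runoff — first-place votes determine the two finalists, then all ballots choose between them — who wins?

Boston

Round 1 first-place votes: Houston 21, Austin 14, Denver 0, Boston 18. Houston and Boston advance.
Runoff: Houston is ranked above Boston on 26 ballots, Boston above Houston on 27.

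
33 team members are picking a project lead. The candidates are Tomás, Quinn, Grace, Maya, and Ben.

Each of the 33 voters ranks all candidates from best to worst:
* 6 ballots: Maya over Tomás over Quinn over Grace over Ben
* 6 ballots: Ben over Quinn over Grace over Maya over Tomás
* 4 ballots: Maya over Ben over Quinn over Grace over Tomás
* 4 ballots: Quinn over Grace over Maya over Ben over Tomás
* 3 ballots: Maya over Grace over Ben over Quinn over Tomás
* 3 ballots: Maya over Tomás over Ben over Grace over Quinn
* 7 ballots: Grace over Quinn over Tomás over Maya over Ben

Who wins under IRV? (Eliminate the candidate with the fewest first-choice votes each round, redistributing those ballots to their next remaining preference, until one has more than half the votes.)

Round 1: Tomás 0, Quinn 4, Grace 7, Maya 16, Ben 6. Tomás eliminated.
Round 2: Quinn 4, Grace 7, Maya 16, Ben 6. Quinn eliminated.
Round 3: Grace 11, Maya 16, Ben 6. Ben eliminated.
Round 4: Grace 17, Maya 16. Grace has a majority (≥17).

Grace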